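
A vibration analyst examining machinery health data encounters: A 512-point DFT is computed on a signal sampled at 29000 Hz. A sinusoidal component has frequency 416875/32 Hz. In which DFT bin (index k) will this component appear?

DFT frequency resolution = f_s/N = 29000/512 = 3625/64 Hz
Bin index k = f_signal / resolution = 416875/32 / 3625/64 = 230
The signal frequency 416875/32 Hz falls in DFT bin k = 230.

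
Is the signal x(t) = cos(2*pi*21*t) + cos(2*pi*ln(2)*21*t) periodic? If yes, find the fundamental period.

f1 = 21 Hz, f2 = 21*ln(2) Hz
Ratio f2/f1 = ln(2), which is irrational.
Since the frequency ratio is irrational, no common period exists.
The signal is not periodic.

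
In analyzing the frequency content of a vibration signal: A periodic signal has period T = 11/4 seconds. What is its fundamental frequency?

The fundamental frequency is the reciprocal of the period.
f = 1/T = 1/(11/4) = 4/11 Hz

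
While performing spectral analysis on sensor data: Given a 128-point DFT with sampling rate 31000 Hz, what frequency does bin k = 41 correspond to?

The frequency of DFT bin k is: f_k = k * f_s / N
f_41 = 41 * 31000 / 128 = 158875/16 Hz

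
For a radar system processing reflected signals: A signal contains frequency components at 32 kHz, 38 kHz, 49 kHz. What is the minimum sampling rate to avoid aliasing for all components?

The highest frequency component is f_max = 49 kHz.
Nyquist rate = 2 * f_max = 2 * 49 kHz = 98 kHz.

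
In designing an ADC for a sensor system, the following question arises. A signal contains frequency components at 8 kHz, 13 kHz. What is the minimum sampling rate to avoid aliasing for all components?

The highest frequency component is f_max = 13 kHz.
Nyquist rate = 2 * f_max = 2 * 13 kHz = 26 kHz.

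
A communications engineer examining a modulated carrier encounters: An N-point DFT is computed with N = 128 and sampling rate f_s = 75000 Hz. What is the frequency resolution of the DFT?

DFT frequency resolution = f_s / N
= 75000 / 128 = 9375/16 Hz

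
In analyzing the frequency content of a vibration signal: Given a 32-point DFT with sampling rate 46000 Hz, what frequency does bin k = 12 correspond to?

The frequency of DFT bin k is: f_k = k * f_s / N
f_12 = 12 * 46000 / 32 = 17250 Hz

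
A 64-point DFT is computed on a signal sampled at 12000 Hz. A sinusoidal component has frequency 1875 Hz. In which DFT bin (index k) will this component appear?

DFT frequency resolution = f_s/N = 12000/64 = 375/2 Hz
Bin index k = f_signal / resolution = 1875 / 375/2 = 10
The signal frequency 1875 Hz falls in DFT bin k = 10.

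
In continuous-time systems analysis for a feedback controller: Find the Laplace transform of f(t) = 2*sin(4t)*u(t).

Standard pair: sin(wt)*u(t) <-> w/(s^2+w^2)
With w = 4: L{2*sin(4t)*u(t)} = 8/(s^2+16)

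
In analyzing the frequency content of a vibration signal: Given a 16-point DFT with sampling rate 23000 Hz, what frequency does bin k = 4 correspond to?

The frequency of DFT bin k is: f_k = k * f_s / N
f_4 = 4 * 23000 / 16 = 5750 Hz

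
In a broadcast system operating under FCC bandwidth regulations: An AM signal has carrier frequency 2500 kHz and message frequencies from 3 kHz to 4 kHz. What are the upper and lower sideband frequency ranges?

Upper sideband (USB) = fc + [fm_low, fm_high] = 2500 + [3, 4] = [2503, 2504] kHz
Lower sideband (LSB) = fc - [fm_high, fm_low] = 2500 - [4, 3] = [2496, 2497] kHz
Total occupied spectrum: 2496 kHz to 2504 kHz (plus carrier at 2500 kHz)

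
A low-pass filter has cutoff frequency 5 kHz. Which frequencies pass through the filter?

A low-pass filter passes all frequencies below the cutoff frequency 5 kHz and attenuates higher frequencies.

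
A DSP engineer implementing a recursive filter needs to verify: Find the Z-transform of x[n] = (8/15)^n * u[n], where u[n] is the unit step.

The Z-transform of a^n * u[n] is z/(z-a) for |z| > |a|.
Here a = 8/15, so X(z) = z/(z - (8/15)) = 15z/(15z - 8)
ROC: |z| > 8/15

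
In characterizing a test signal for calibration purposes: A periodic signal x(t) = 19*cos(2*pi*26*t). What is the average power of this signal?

Average power of A*cos(wt) is A^2/2.
P = 19^2 / 2 = 361/2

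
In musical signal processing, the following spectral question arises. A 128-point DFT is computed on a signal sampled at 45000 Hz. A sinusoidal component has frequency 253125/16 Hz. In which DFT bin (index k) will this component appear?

DFT frequency resolution = f_s/N = 45000/128 = 5625/16 Hz
Bin index k = f_signal / resolution = 253125/16 / 5625/16 = 45
The signal frequency 253125/16 Hz falls in DFT bin k = 45.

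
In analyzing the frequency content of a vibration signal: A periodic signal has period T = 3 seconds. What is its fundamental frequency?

The fundamental frequency is the reciprocal of the period.
f = 1/T = 1/(3) = 1/3 Hz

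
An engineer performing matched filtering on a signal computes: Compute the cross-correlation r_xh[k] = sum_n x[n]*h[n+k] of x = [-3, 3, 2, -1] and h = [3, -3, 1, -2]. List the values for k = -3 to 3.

Both sequences indexed from 0 and zero outside their support.
Lags with overlap: k = -3 to 3.
  r_xh[-3] = x[3]*h[0] = -3
  r_xh[-2] = x[2]*h[0] + x[3]*h[1] = 9
  r_xh[-1] = x[1]*h[0] + x[2]*h[1] + x[3]*h[2] = 2
  r_xh[0] = x[0]*h[0] + x[1]*h[1] + x[2]*h[2] + x[3]*h[3] = -14
  r_xh[1] = x[0]*h[1] + x[1]*h[2] + x[2]*h[3] = 8
  r_xh[2] = x[0]*h[2] + x[1]*h[3] = -9
  r_xh[3] = x[0]*h[3] = 6
r_xh = [-3, 9, 2, -14, 8, -9, 6] (for k = -3, ..., 3)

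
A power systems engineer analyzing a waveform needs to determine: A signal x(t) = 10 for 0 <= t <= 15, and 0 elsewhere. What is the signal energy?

Energy = integral of |x(t)|^2 dt over the signal duration
= 10^2 * 15 = 100 * 15 = 1500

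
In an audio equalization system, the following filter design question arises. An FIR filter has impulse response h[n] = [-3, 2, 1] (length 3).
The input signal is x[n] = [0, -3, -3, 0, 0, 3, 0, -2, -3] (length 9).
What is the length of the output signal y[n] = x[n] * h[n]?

For linear convolution, the output length is:
len(y) = len(x) + len(h) - 1 = 9 + 3 - 1 = 11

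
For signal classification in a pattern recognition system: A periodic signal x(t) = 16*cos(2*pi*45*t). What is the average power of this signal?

Average power of A*cos(wt) is A^2/2.
P = 16^2 / 2 = 256/2 = 128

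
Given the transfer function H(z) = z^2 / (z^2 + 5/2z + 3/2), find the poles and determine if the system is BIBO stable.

Poles are roots of the denominator: z^2 + 5/2z + 3/2 = 0.
Quadratic formula: z = [-(5/2) +/- sqrt((5/2)^2 - 4*(3/2))] / 2
Discriminant = 25/4 - 6 = 1/4; sqrt = 1/2.
z = (-5/2 +/- 1/2) / 2 => z = -1 or z = -3/2.
|p1| = 1, |p2| = 3/2.
For BIBO stability, all poles must lie inside the unit circle (|p| < 1).
System is UNSTABLE since at least one |p| >= 1.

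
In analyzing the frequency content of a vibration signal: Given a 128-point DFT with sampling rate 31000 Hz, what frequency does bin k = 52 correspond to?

The frequency of DFT bin k is: f_k = k * f_s / N
f_52 = 52 * 31000 / 128 = 50375/4 Hz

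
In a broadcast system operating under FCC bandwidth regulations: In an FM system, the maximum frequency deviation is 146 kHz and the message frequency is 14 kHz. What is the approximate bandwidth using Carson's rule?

Carson's rule: BW = 2*(delta_f + f_m)
= 2*(146 + 14) kHz = 320 kHz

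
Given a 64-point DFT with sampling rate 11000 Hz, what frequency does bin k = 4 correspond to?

The frequency of DFT bin k is: f_k = k * f_s / N
f_4 = 4 * 11000 / 64 = 1375/2 Hz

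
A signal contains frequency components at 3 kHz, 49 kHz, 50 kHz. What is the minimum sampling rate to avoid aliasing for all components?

The highest frequency component is f_max = 50 kHz.
Nyquist rate = 2 * f_max = 2 * 50 kHz = 100 kHz.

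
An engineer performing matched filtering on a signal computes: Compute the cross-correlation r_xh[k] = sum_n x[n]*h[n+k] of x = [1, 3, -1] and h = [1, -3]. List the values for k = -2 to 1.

Both sequences indexed from 0 and zero outside their support.
Lags with overlap: k = -2 to 1.
  r_xh[-2] = x[2]*h[0] = -1
  r_xh[-1] = x[1]*h[0] + x[2]*h[1] = 6
  r_xh[0] = x[0]*h[0] + x[1]*h[1] = -8
  r_xh[1] = x[0]*h[1] = -3
r_xh = [-1, 6, -8, -3] (for k = -2, ..., 1)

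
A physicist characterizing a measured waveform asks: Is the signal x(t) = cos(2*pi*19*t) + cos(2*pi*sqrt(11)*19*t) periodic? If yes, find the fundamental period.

f1 = 19 Hz, f2 = 19*sqrt(11) Hz
Ratio f2/f1 = sqrt(11), which is irrational.
Since the frequency ratio is irrational, no common period exists.
The signal is not periodic.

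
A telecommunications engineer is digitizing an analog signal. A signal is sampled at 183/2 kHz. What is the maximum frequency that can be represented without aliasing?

The maximum frequency that can be represented without aliasing
is the Nyquist frequency: f_max = f_s / 2 = 183/2 kHz / 2 = 183/4 kHz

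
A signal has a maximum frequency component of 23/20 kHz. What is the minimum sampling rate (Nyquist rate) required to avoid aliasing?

By the Nyquist-Shannon sampling theorem,
the minimum sampling rate (Nyquist rate) must be at least 2 * f_max.
Nyquist rate = 2 * 23/20 kHz = 23/10 kHz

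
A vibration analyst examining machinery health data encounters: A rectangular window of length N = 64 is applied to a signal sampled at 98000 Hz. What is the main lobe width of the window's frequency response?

For a rectangular window of length N,
the main lobe width in frequency is 2*f_s/N.
= 2*98000/64 = 6125/2 Hz
This determines the minimum frequency separation for resolving two sinusoids.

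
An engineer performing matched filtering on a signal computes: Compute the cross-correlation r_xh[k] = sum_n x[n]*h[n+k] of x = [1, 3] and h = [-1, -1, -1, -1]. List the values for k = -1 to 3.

Both sequences indexed from 0 and zero outside their support.
Lags with overlap: k = -1 to 3.
  r_xh[-1] = x[1]*h[0] = -3
  r_xh[0] = x[0]*h[0] + x[1]*h[1] = -4
  r_xh[1] = x[0]*h[1] + x[1]*h[2] = -4
  r_xh[2] = x[0]*h[2] + x[1]*h[3] = -4
  r_xh[3] = x[0]*h[3] = -1
r_xh = [-3, -4, -4, -4, -1] (for k = -1, ..., 3)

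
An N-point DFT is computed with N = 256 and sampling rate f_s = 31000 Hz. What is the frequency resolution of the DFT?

DFT frequency resolution = f_s / N
= 31000 / 256 = 3875/32 Hz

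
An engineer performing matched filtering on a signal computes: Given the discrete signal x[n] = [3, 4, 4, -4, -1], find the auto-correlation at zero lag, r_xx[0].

The auto-correlation at zero lag r_xx[0] equals the signal energy.
r_xx[0] = sum of x[n]^2 = 3^2 + 4^2 + 4^2 + (-4)^2 + (-1)^2
= 9 + 16 + 16 + 16 + 1 = 58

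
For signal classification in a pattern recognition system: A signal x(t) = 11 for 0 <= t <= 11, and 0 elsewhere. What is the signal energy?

Energy = integral of |x(t)|^2 dt over the signal duration
= 11^2 * 11 = 121 * 11 = 1331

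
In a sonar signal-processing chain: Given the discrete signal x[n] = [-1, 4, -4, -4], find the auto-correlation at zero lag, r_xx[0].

The auto-correlation at zero lag r_xx[0] equals the signal energy.
r_xx[0] = sum of x[n]^2 = (-1)^2 + 4^2 + (-4)^2 + (-4)^2
= 1 + 16 + 16 + 16 = 49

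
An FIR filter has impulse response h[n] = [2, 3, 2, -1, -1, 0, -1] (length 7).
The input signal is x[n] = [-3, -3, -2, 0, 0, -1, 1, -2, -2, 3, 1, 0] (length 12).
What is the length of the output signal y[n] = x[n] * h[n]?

For linear convolution, the output length is:
len(y) = len(x) + len(h) - 1 = 12 + 7 - 1 = 18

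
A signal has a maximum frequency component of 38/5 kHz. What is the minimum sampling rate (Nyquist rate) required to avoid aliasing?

By the Nyquist-Shannon sampling theorem,
the minimum sampling rate (Nyquist rate) must be at least 2 * f_max.
Nyquist rate = 2 * 38/5 kHz = 76/5 kHz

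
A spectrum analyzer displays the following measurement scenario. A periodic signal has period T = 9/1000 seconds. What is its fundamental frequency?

The fundamental frequency is the reciprocal of the period.
f = 1/T = 1/(9/1000) = 1000/9 Hz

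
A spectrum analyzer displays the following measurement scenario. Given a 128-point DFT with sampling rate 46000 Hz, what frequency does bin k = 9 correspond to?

The frequency of DFT bin k is: f_k = k * f_s / N
f_9 = 9 * 46000 / 128 = 25875/8 Hz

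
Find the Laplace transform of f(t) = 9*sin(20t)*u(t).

Standard pair: sin(wt)*u(t) <-> w/(s^2+w^2)
With w = 20: L{9*sin(20t)*u(t)} = 180/(s^2+400)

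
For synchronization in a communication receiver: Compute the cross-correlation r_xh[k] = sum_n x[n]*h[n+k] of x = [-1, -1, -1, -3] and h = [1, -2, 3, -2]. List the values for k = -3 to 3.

Both sequences indexed from 0 and zero outside their support.
Lags with overlap: k = -3 to 3.
  r_xh[-3] = x[3]*h[0] = -3
  r_xh[-2] = x[2]*h[0] + x[3]*h[1] = 5
  r_xh[-1] = x[1]*h[0] + x[2]*h[1] + x[3]*h[2] = -8
  r_xh[0] = x[0]*h[0] + x[1]*h[1] + x[2]*h[2] + x[3]*h[3] = 4
  r_xh[1] = x[0]*h[1] + x[1]*h[2] + x[2]*h[3] = 1
  r_xh[2] = x[0]*h[2] + x[1]*h[3] = -1
  r_xh[3] = x[0]*h[3] = 2
r_xh = [-3, 5, -8, 4, 1, -1, 2] (for k = -3, ..., 3)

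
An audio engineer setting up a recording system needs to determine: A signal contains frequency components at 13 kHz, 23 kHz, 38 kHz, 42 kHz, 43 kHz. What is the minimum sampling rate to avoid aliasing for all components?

The highest frequency component is f_max = 43 kHz.
Nyquist rate = 2 * f_max = 2 * 43 kHz = 86 kHz.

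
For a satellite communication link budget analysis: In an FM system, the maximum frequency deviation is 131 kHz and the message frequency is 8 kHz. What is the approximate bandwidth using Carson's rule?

Carson's rule: BW = 2*(delta_f + f_m)
= 2*(131 + 8) kHz = 278 kHz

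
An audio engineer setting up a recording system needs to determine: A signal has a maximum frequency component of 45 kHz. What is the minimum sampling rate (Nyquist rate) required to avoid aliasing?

By the Nyquist-Shannon sampling theorem,
the minimum sampling rate (Nyquist rate) must be at least 2 * f_max.
Nyquist rate = 2 * 45 kHz = 90 kHz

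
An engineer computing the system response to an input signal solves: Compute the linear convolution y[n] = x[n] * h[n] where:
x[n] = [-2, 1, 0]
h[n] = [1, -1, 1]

y[n] = sum_k x[k]*h[n-k]. Output length = len(x) + len(h) - 1 = 3 + 3 - 1 = 5.
y[0] = -2*1 = -2
y[1] = 1*1 + -2*-1 = 3
y[2] = 0*1 + 1*-1 + -2*1 = -3
y[3] = 0*-1 + 1*1 = 1
y[4] = 0*1 = 0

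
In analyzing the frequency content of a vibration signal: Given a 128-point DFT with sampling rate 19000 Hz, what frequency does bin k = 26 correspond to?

The frequency of DFT bin k is: f_k = k * f_s / N
f_26 = 26 * 19000 / 128 = 30875/8 Hz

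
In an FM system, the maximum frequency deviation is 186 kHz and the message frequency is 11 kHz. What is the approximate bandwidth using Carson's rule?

Carson's rule: BW = 2*(delta_f + f_m)
= 2*(186 + 11) kHz = 394 kHz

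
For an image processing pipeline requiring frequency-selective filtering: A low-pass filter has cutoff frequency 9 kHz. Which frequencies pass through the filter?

A low-pass filter passes all frequencies below the cutoff frequency 9 kHz and attenuates higher frequencies.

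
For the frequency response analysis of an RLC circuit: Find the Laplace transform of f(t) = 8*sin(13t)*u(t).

Standard pair: sin(wt)*u(t) <-> w/(s^2+w^2)
With w = 13: L{8*sin(13t)*u(t)} = 104/(s^2+169)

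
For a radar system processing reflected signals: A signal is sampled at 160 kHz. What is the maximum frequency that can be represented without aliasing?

The maximum frequency that can be represented without aliasing
is the Nyquist frequency: f_max = f_s / 2 = 160 kHz / 2 = 80 kHz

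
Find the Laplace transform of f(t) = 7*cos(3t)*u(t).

Standard pair: cos(wt)*u(t) <-> s/(s^2+w^2)
With w = 3: L{7*cos(3t)*u(t)} = 7s/(s^2+9)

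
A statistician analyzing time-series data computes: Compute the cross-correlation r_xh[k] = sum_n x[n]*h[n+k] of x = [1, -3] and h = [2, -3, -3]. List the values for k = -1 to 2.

Both sequences indexed from 0 and zero outside their support.
Lags with overlap: k = -1 to 2.
  r_xh[-1] = x[1]*h[0] = -6
  r_xh[0] = x[0]*h[0] + x[1]*h[1] = 11
  r_xh[1] = x[0]*h[1] + x[1]*h[2] = 6
  r_xh[2] = x[0]*h[2] = -3
r_xh = [-6, 11, 6, -3] (for k = -1, ..., 2)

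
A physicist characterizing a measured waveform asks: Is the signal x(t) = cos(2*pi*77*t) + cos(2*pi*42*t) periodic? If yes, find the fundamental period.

f1 = 77 Hz, f2 = 42 Hz
Period T1 = 1/77, T2 = 1/42
Ratio T1/T2 = 42/77, which is rational.
The signal is periodic with fundamental period T = 1/GCD(77,42) = 1/7 s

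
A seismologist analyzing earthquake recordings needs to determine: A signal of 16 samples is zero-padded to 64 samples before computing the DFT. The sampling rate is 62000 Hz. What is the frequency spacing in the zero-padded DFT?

Original DFT: N = 16, resolution = f_s/N = 62000/16 = 3875 Hz
Zero-padded DFT: N = 64, resolution = f_s/N = 62000/64 = 3875/4 Hz
Zero-padding interpolates the spectrum (finer frequency grid)
but does NOT improve the true spectral resolution (ability to resolve close frequencies).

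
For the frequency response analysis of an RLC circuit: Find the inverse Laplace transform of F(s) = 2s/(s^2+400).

Standard pair: s/(s^2+w^2) <-> cos(wt)*u(t)
With k=2, w=20: f(t) = 2*cos(20t)*u(t)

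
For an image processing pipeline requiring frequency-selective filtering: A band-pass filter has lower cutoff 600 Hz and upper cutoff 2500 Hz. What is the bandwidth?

Bandwidth = f_high - f_low
= 2500 Hz - 600 Hz = 1900 Hz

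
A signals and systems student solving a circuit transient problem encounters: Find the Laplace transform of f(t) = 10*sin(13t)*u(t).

Standard pair: sin(wt)*u(t) <-> w/(s^2+w^2)
With w = 13: L{10*sin(13t)*u(t)} = 130/(s^2+169)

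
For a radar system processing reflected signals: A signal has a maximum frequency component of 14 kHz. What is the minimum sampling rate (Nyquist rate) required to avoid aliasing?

By the Nyquist-Shannon sampling theorem,
the minimum sampling rate (Nyquist rate) must be at least 2 * f_max.
Nyquist rate = 2 * 14 kHz = 28 kHz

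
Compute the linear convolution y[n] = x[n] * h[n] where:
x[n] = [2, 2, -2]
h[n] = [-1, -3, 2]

y[n] = sum_k x[k]*h[n-k]. Output length = len(x) + len(h) - 1 = 3 + 3 - 1 = 5.
y[0] = 2*-1 = -2
y[1] = 2*-1 + 2*-3 = -8
y[2] = -2*-1 + 2*-3 + 2*2 = 0
y[3] = -2*-3 + 2*2 = 10
y[4] = -2*2 = -4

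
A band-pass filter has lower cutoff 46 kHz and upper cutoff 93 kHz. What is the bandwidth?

Bandwidth = f_high - f_low
= 93 kHz - 46 kHz = 47 kHz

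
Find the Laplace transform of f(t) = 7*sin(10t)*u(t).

Standard pair: sin(wt)*u(t) <-> w/(s^2+w^2)
With w = 10: L{7*sin(10t)*u(t)} = 70/(s^2+100)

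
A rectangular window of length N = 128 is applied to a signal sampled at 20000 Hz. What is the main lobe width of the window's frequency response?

For a rectangular window of length N,
the main lobe width in frequency is 2*f_s/N.
= 2*20000/128 = 625/2 Hz
This determines the minimum frequency separation for resolving two sinusoids.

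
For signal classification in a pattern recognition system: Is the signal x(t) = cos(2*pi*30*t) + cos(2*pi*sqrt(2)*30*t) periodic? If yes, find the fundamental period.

f1 = 30 Hz, f2 = 30*sqrt(2) Hz
Ratio f2/f1 = sqrt(2), which is irrational.
Since the frequency ratio is irrational, no common period exists.
The signal is not periodic.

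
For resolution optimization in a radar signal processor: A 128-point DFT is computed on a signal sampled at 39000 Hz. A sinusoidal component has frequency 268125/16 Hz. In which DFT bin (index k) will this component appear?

DFT frequency resolution = f_s/N = 39000/128 = 4875/16 Hz
Bin index k = f_signal / resolution = 268125/16 / 4875/16 = 55
The signal frequency 268125/16 Hz falls in DFT bin k = 55.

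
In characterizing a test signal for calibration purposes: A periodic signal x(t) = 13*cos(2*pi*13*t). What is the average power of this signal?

Average power of A*cos(wt) is A^2/2.
P = 13^2 / 2 = 169/2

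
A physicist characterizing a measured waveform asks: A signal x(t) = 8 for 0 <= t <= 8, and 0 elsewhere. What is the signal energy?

Energy = integral of |x(t)|^2 dt over the signal duration
= 8^2 * 8 = 64 * 8 = 512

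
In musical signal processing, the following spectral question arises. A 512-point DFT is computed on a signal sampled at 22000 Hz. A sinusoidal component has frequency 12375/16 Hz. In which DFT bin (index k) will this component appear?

DFT frequency resolution = f_s/N = 22000/512 = 1375/32 Hz
Bin index k = f_signal / resolution = 12375/16 / 1375/32 = 18
The signal frequency 12375/16 Hz falls in DFT bin k = 18.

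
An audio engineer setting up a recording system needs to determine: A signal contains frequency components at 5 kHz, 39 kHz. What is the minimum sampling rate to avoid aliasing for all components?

The highest frequency component is f_max = 39 kHz.
Nyquist rate = 2 * f_max = 2 * 39 kHz = 78 kHz.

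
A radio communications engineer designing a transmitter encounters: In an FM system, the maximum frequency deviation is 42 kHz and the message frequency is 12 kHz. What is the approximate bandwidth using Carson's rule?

Carson's rule: BW = 2*(delta_f + f_m)
= 2*(42 + 12) kHz = 108 kHz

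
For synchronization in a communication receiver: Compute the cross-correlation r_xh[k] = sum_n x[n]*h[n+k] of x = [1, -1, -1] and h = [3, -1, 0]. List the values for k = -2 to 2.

Both sequences indexed from 0 and zero outside their support.
Lags with overlap: k = -2 to 2.
  r_xh[-2] = x[2]*h[0] = -3
  r_xh[-1] = x[1]*h[0] + x[2]*h[1] = -2
  r_xh[0] = x[0]*h[0] + x[1]*h[1] + x[2]*h[2] = 4
  r_xh[1] = x[0]*h[1] + x[1]*h[2] = -1
  r_xh[2] = x[0]*h[2] = 0
r_xh = [-3, -2, 4, -1, 0] (for k = -2, ..., 2)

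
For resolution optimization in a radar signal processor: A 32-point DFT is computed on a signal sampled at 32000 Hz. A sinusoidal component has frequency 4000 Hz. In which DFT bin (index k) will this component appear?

DFT frequency resolution = f_s/N = 32000/32 = 1000 Hz
Bin index k = f_signal / resolution = 4000 / 1000 = 4
The signal frequency 4000 Hz falls in DFT bin k = 4.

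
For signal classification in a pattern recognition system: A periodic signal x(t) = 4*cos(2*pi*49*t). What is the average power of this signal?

Average power of A*cos(wt) is A^2/2.
P = 4^2 / 2 = 16/2 = 8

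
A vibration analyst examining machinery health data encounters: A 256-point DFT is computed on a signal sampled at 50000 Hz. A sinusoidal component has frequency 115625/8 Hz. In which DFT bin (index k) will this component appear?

DFT frequency resolution = f_s/N = 50000/256 = 3125/16 Hz
Bin index k = f_signal / resolution = 115625/8 / 3125/16 = 74
The signal frequency 115625/8 Hz falls in DFT bin k = 74.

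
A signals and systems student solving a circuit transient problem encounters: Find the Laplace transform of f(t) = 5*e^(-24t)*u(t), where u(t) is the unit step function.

Standard Laplace transform pair:
e^(-at)*u(t) <-> 1/(s+a)
With a = 24: L{5*e^(-24t)*u(t)} = 5/(s+24), ROC: Re(s) > -24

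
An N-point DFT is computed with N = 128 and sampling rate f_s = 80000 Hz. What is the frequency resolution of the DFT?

DFT frequency resolution = f_s / N
= 80000 / 128 = 625 Hz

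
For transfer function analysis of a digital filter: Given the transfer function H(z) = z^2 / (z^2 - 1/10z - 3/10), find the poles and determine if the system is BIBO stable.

Poles are roots of the denominator: z^2 - 1/10z - 3/10 = 0.
Quadratic formula: z = [-(-1/10) +/- sqrt((-1/10)^2 - 4*(-3/10))] / 2
Discriminant = 1/100 + 6/5 = 121/100; sqrt = 11/10.
z = (1/10 +/- 11/10) / 2 => z = 3/5 or z = -1/2.
|p1| = 3/5, |p2| = 1/2.
For BIBO stability, all poles must lie inside the unit circle (|p| < 1).
System is STABLE since both |p| < 1.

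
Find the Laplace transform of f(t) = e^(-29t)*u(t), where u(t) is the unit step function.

Standard Laplace transform pair:
e^(-at)*u(t) <-> 1/(s+a)
With a = 29: L{e^(-29t)*u(t)} = 1/(s+29), ROC: Re(s) > -29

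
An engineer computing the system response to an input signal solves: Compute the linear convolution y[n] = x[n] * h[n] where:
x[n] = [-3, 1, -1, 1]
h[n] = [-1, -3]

y[n] = sum_k x[k]*h[n-k]. Output length = len(x) + len(h) - 1 = 4 + 2 - 1 = 5.
y[0] = -3*-1 = 3
y[1] = 1*-1 + -3*-3 = 8
y[2] = -1*-1 + 1*-3 = -2
y[3] = 1*-1 + -1*-3 = 2
y[4] = 1*-3 = -3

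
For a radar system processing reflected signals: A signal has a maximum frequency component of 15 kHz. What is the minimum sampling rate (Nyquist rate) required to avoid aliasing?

By the Nyquist-Shannon sampling theorem,
the minimum sampling rate (Nyquist rate) must be at least 2 * f_max.
Nyquist rate = 2 * 15 kHz = 30 kHz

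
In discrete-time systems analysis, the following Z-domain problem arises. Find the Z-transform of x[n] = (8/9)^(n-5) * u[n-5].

Time-shifting property: if X(z) = Z{x[n]}, then Z{x[n-d]} = z^(-d) * X(z)
X(z) = z/(z - 8/9) for x[n] = (8/9)^n * u[n]
Z{x[n-5]} = z^(-5) * z/(z - 8/9) = z^(-4)/(z - 8/9)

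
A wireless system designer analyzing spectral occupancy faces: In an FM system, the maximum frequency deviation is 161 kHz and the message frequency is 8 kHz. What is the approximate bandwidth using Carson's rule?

Carson's rule: BW = 2*(delta_f + f_m)
= 2*(161 + 8) kHz = 338 kHz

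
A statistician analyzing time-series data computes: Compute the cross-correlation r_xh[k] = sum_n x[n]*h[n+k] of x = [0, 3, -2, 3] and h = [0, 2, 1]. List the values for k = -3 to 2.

Both sequences indexed from 0 and zero outside their support.
Lags with overlap: k = -3 to 2.
  r_xh[-3] = x[3]*h[0] = 0
  r_xh[-2] = x[2]*h[0] + x[3]*h[1] = 6
  r_xh[-1] = x[1]*h[0] + x[2]*h[1] + x[3]*h[2] = -1
  r_xh[0] = x[0]*h[0] + x[1]*h[1] + x[2]*h[2] = 4
  r_xh[1] = x[0]*h[1] + x[1]*h[2] = 3
  r_xh[2] = x[0]*h[2] = 0
r_xh = [0, 6, -1, 4, 3, 0] (for k = -3, ..., 2)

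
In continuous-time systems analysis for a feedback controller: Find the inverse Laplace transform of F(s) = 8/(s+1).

Standard pair: k/(s+a) <-> k*e^(-at)*u(t)
With k=8, a=1: f(t) = 8*e^(-t)*u(t)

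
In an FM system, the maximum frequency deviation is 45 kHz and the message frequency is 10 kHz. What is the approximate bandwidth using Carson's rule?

Carson's rule: BW = 2*(delta_f + f_m)
= 2*(45 + 10) kHz = 110 kHz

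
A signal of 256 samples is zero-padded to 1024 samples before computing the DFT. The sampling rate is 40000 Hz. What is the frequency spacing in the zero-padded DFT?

Original DFT: N = 256, resolution = f_s/N = 40000/256 = 625/4 Hz
Zero-padded DFT: N = 1024, resolution = f_s/N = 40000/1024 = 625/16 Hz
Zero-padding interpolates the spectrum (finer frequency grid)
but does NOT improve the true spectral resolution (ability to resolve close frequencies).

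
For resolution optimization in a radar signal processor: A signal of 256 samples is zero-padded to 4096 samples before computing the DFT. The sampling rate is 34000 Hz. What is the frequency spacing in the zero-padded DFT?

Original DFT: N = 256, resolution = f_s/N = 34000/256 = 2125/16 Hz
Zero-padded DFT: N = 4096, resolution = f_s/N = 34000/4096 = 2125/256 Hz
Zero-padding interpolates the spectrum (finer frequency grid)
but does NOT improve the true spectral resolution (ability to resolve close frequencies).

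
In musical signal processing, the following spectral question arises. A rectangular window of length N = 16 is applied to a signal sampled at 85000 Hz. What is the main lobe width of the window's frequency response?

For a rectangular window of length N,
the main lobe width in frequency is 2*f_s/N.
= 2*85000/16 = 10625 Hz
This determines the minimum frequency separation for resolving two sinusoids.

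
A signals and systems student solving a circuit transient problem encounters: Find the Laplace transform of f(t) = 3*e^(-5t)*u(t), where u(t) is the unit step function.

Standard Laplace transform pair:
e^(-at)*u(t) <-> 1/(s+a)
With a = 5: L{3*e^(-5t)*u(t)} = 3/(s+5), ROC: Re(s) > -5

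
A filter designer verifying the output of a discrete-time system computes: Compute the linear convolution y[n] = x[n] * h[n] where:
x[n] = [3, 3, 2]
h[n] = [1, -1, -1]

y[n] = sum_k x[k]*h[n-k]. Output length = len(x) + len(h) - 1 = 3 + 3 - 1 = 5.
y[0] = 3*1 = 3
y[1] = 3*1 + 3*-1 = 0
y[2] = 2*1 + 3*-1 + 3*-1 = -4
y[3] = 2*-1 + 3*-1 = -5
y[4] = 2*-1 = -2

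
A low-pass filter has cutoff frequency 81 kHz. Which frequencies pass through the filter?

A low-pass filter passes all frequencies below the cutoff frequency 81 kHz and attenuates higher frequencies.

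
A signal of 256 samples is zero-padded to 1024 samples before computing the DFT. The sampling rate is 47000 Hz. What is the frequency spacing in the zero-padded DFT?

Original DFT: N = 256, resolution = f_s/N = 47000/256 = 5875/32 Hz
Zero-padded DFT: N = 1024, resolution = f_s/N = 47000/1024 = 5875/128 Hz
Zero-padding interpolates the spectrum (finer frequency grid)
but does NOT improve the true spectral resolution (ability to resolve close frequencies).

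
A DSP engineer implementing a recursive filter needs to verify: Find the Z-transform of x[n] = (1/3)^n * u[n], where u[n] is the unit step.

The Z-transform of a^n * u[n] is z/(z-a) for |z| > |a|.
Here a = 1/3, so X(z) = z/(z - (1/3)) = 3z/(3z - 1)
ROC: |z| > 1/3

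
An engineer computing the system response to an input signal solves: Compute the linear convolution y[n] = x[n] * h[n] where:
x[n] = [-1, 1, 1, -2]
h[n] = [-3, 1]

y[n] = sum_k x[k]*h[n-k]. Output length = len(x) + len(h) - 1 = 4 + 2 - 1 = 5.
y[0] = -1*-3 = 3
y[1] = 1*-3 + -1*1 = -4
y[2] = 1*-3 + 1*1 = -2
y[3] = -2*-3 + 1*1 = 7
y[4] = -2*1 = -2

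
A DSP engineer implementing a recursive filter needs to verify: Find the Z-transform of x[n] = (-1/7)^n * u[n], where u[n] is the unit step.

The Z-transform of a^n * u[n] is z/(z-a) for |z| > |a|.
Here a = -1/7, so X(z) = z/(z - (-1/7)) = 7z/(7z + 1)
ROC: |z| > 1/7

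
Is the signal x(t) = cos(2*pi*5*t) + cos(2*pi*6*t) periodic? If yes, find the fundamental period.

f1 = 5 Hz, f2 = 6 Hz
Period T1 = 1/5, T2 = 1/6
Ratio T1/T2 = 6/5, which is rational.
The signal is periodic with fundamental period T = 1/GCD(5,6) = 1 s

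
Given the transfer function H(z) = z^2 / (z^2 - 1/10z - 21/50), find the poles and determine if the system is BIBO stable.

Poles are roots of the denominator: z^2 - 1/10z - 21/50 = 0.
Quadratic formula: z = [-(-1/10) +/- sqrt((-1/10)^2 - 4*(-21/50))] / 2
Discriminant = 1/100 + 42/25 = 169/100; sqrt = 13/10.
z = (1/10 +/- 13/10) / 2 => z = 7/10 or z = -3/5.
|p1| = 3/5, |p2| = 7/10.
For BIBO stability, all poles must lie inside the unit circle (|p| < 1).
System is STABLE since both |p| < 1.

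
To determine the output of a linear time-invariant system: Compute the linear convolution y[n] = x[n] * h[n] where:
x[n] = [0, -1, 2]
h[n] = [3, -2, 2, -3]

y[n] = sum_k x[k]*h[n-k]. Output length = len(x) + len(h) - 1 = 3 + 4 - 1 = 6.
y[0] = 0*3 = 0
y[1] = -1*3 + 0*-2 = -3
y[2] = 2*3 + -1*-2 + 0*2 = 8
y[3] = 2*-2 + -1*2 + 0*-3 = -6
y[4] = 2*2 + -1*-3 = 7
y[5] = 2*-3 = -6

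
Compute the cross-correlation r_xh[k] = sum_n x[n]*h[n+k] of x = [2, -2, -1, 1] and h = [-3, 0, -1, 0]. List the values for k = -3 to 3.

Both sequences indexed from 0 and zero outside their support.
Lags with overlap: k = -3 to 3.
  r_xh[-3] = x[3]*h[0] = -3
  r_xh[-2] = x[2]*h[0] + x[3]*h[1] = 3
  r_xh[-1] = x[1]*h[0] + x[2]*h[1] + x[3]*h[2] = 5
  r_xh[0] = x[0]*h[0] + x[1]*h[1] + x[2]*h[2] + x[3]*h[3] = -5
  r_xh[1] = x[0]*h[1] + x[1]*h[2] + x[2]*h[3] = 2
  r_xh[2] = x[0]*h[2] + x[1]*h[3] = -2
  r_xh[3] = x[0]*h[3] = 0
r_xh = [-3, 3, 5, -5, 2, -2, 0] (for k = -3, ..., 3)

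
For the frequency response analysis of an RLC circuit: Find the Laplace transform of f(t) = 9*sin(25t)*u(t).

Standard pair: sin(wt)*u(t) <-> w/(s^2+w^2)
With w = 25: L{9*sin(25t)*u(t)} = 225/(s^2+625)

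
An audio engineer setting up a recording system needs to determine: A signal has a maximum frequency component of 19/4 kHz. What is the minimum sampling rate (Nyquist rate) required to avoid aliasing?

By the Nyquist-Shannon sampling theorem,
the minimum sampling rate (Nyquist rate) must be at least 2 * f_max.
Nyquist rate = 2 * 19/4 kHz = 19/2 kHz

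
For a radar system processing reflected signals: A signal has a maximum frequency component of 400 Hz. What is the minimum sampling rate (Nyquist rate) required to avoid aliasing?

By the Nyquist-Shannon sampling theorem,
the minimum sampling rate (Nyquist rate) must be at least 2 * f_max.
Nyquist rate = 2 * 400 Hz = 800 Hz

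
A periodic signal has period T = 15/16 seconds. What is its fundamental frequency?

The fundamental frequency is the reciprocal of the period.
f = 1/T = 1/(15/16) = 16/15 Hz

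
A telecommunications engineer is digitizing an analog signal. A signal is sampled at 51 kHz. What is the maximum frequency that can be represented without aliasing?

The maximum frequency that can be represented without aliasing
is the Nyquist frequency: f_max = f_s / 2 = 51 kHz / 2 = 51/2 kHz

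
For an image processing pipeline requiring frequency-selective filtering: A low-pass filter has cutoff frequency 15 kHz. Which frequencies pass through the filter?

A low-pass filter passes all frequencies below the cutoff frequency 15 kHz and attenuates higher frequencies.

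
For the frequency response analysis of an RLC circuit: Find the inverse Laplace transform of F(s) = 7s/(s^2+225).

Standard pair: s/(s^2+w^2) <-> cos(wt)*u(t)
With k=7, w=15: f(t) = 7*cos(15t)*u(t)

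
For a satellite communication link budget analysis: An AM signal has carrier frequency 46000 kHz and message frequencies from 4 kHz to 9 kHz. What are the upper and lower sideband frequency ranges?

Upper sideband (USB) = fc + [fm_low, fm_high] = 46000 + [4, 9] = [46004, 46009] kHz
Lower sideband (LSB) = fc - [fm_high, fm_low] = 46000 - [9, 4] = [45991, 45996] kHz
Total occupied spectrum: 45991 kHz to 46009 kHz (plus carrier at 46000 kHz)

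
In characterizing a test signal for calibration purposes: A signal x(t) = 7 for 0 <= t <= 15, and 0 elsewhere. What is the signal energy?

Energy = integral of |x(t)|^2 dt over the signal duration
= 7^2 * 15 = 49 * 15 = 735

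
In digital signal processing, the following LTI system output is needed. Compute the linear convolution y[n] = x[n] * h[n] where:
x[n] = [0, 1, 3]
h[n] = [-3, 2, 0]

y[n] = sum_k x[k]*h[n-k]. Output length = len(x) + len(h) - 1 = 3 + 3 - 1 = 5.
y[0] = 0*-3 = 0
y[1] = 1*-3 + 0*2 = -3
y[2] = 3*-3 + 1*2 + 0*0 = -7
y[3] = 3*2 + 1*0 = 6
y[4] = 3*0 = 0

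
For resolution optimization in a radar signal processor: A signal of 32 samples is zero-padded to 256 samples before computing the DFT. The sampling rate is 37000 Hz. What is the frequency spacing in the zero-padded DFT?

Original DFT: N = 32, resolution = f_s/N = 37000/32 = 4625/4 Hz
Zero-padded DFT: N = 256, resolution = f_s/N = 37000/256 = 4625/32 Hz
Zero-padding interpolates the spectrum (finer frequency grid)
but does NOT improve the true spectral resolution (ability to resolve close frequencies).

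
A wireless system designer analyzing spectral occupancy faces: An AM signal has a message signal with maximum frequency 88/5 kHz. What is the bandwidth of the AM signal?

In AM (double-sideband), the bandwidth is twice the message frequency.
BW = 2 * f_m = 2 * 88/5 kHz = 176/5 kHz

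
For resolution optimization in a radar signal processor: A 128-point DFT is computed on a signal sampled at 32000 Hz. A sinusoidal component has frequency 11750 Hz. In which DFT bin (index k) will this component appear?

DFT frequency resolution = f_s/N = 32000/128 = 250 Hz
Bin index k = f_signal / resolution = 11750 / 250 = 47
The signal frequency 11750 Hz falls in DFT bin k = 47.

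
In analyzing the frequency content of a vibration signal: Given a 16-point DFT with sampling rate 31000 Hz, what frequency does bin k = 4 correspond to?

The frequency of DFT bin k is: f_k = k * f_s / N
f_4 = 4 * 31000 / 16 = 7750 Hz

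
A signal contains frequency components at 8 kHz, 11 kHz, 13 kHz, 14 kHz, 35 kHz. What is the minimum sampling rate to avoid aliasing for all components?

The highest frequency component is f_max = 35 kHz.
Nyquist rate = 2 * f_max = 2 * 35 kHz = 70 kHz.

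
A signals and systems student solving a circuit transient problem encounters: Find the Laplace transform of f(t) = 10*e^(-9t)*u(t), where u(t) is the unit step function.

Standard Laplace transform pair:
e^(-at)*u(t) <-> 1/(s+a)
With a = 9: L{10*e^(-9t)*u(t)} = 10/(s+9), ROC: Re(s) > -9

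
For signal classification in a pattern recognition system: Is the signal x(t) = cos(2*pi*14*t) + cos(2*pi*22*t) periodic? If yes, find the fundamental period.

f1 = 14 Hz, f2 = 22 Hz
Period T1 = 1/14, T2 = 1/22
Ratio T1/T2 = 22/14, which is rational.
The signal is periodic with fundamental period T = 1/GCD(14,22) = 1/2 s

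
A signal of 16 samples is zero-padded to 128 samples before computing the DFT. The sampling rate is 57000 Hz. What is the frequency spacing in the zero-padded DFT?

Original DFT: N = 16, resolution = f_s/N = 57000/16 = 7125/2 Hz
Zero-padded DFT: N = 128, resolution = f_s/N = 57000/128 = 7125/16 Hz
Zero-padding interpolates the spectrum (finer frequency grid)
but does NOT improve the true spectral resolution (ability to resolve close frequencies).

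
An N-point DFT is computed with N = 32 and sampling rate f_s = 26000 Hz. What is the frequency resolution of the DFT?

DFT frequency resolution = f_s / N
= 26000 / 32 = 1625/2 Hz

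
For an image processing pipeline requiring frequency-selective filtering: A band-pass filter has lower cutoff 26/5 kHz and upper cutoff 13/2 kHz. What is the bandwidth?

Bandwidth = f_high - f_low
= 13/2 kHz - 26/5 kHz = 13/10 kHz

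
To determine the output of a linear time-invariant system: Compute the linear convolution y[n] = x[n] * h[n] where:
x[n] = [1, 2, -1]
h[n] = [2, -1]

y[n] = sum_k x[k]*h[n-k]. Output length = len(x) + len(h) - 1 = 3 + 2 - 1 = 4.
y[0] = 1*2 = 2
y[1] = 2*2 + 1*-1 = 3
y[2] = -1*2 + 2*-1 = -4
y[3] = -1*-1 = 1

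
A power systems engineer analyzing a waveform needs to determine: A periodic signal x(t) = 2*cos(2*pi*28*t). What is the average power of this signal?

Average power of A*cos(wt) is A^2/2.
P = 2^2 / 2 = 4/2 = 2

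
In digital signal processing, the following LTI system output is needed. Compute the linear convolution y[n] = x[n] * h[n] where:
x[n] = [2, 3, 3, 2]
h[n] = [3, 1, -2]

y[n] = sum_k x[k]*h[n-k]. Output length = len(x) + len(h) - 1 = 4 + 3 - 1 = 6.
y[0] = 2*3 = 6
y[1] = 3*3 + 2*1 = 11
y[2] = 3*3 + 3*1 + 2*-2 = 8
y[3] = 2*3 + 3*1 + 3*-2 = 3
y[4] = 2*1 + 3*-2 = -4
y[5] = 2*-2 = -4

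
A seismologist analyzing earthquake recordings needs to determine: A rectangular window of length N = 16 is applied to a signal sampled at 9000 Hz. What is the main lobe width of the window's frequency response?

For a rectangular window of length N,
the main lobe width in frequency is 2*f_s/N.
= 2*9000/16 = 1125 Hz
This determines the minimum frequency separation for resolving two sinusoids.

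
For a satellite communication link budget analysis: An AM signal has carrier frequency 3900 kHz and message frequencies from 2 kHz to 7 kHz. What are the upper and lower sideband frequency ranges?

Upper sideband (USB) = fc + [fm_low, fm_high] = 3900 + [2, 7] = [3902, 3907] kHz
Lower sideband (LSB) = fc - [fm_high, fm_low] = 3900 - [7, 2] = [3893, 3898] kHz
Total occupied spectrum: 3893 kHz to 3907 kHz (plus carrier at 3900 kHz)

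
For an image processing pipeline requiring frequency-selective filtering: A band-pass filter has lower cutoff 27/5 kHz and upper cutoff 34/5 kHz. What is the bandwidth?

Bandwidth = f_high - f_low
= 34/5 kHz - 27/5 kHz = 7/5 kHz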